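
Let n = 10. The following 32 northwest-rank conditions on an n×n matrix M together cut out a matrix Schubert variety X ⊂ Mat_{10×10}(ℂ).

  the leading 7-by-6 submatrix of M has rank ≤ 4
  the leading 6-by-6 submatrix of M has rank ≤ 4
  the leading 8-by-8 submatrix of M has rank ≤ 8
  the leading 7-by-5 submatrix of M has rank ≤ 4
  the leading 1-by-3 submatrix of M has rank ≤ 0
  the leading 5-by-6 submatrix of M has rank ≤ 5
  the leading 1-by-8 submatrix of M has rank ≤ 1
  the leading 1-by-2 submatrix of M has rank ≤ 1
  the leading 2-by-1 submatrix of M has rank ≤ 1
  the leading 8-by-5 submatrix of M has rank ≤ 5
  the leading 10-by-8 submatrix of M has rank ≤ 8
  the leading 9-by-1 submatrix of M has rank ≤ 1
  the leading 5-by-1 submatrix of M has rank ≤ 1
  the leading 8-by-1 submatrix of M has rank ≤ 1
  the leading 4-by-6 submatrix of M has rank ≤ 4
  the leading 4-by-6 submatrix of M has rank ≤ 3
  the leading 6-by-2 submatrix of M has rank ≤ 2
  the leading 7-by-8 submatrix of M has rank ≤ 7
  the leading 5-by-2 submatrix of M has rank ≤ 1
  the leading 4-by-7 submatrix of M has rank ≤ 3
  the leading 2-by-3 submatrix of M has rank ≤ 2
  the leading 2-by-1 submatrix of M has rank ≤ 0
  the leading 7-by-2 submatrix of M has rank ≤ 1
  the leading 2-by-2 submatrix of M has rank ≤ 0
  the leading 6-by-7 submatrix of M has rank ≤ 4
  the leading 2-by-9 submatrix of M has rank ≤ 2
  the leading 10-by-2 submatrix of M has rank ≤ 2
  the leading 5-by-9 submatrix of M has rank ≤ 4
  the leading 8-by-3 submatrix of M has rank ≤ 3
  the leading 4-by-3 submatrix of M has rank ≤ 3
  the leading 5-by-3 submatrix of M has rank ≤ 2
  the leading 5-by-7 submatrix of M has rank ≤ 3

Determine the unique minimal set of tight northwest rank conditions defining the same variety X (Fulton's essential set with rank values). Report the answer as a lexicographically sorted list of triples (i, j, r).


Propagating the 32 rank bounds to every northwest block:

  0 | 0 | 0 | 1 | 1 | 1 | 1 | 1 | 1 | 1
  0 | 0 | 1 | 2 | 2 | 2 | 2 | 2 | 2 | 2
  1 | 1 | 2 | 3 | 3 | 3 | 3 | 3 | 3 | 3
  1 | 1 | 2 | 3 | 3 | 3 | 3 | 4 | 4 | 4
  1 | 1 | 2 | 3 | 3 | 3 | 3 | 4 | 4 | 5
  1 | 1 | 2 | 3 | 4 | 4 | 4 | 5 | 5 | 6
  1 | 1 | 2 | 3 | 4 | 4 | 5 | 6 | 6 | 7
  1 | 2 | 3 | 4 | 5 | 5 | 6 | 7 | 7 | 8
  1 | 2 | 3 | 4 | 5 | 6 | 7 | 8 | 8 | 9
  1 | 2 | 3 | 4 | 5 | 6 | 7 | 8 | 9 | 10

the unique w with this rank table is (4, 3, 1, 8, 10, 5, 7, 2, 6, 9).

D(w) has 17 cells with 6 SE-corners; essential set:

[(1, 3, 0), (2, 2, 0), (5, 7, 3), (5, 9, 4), (7, 2, 1), (7, 6, 4)]


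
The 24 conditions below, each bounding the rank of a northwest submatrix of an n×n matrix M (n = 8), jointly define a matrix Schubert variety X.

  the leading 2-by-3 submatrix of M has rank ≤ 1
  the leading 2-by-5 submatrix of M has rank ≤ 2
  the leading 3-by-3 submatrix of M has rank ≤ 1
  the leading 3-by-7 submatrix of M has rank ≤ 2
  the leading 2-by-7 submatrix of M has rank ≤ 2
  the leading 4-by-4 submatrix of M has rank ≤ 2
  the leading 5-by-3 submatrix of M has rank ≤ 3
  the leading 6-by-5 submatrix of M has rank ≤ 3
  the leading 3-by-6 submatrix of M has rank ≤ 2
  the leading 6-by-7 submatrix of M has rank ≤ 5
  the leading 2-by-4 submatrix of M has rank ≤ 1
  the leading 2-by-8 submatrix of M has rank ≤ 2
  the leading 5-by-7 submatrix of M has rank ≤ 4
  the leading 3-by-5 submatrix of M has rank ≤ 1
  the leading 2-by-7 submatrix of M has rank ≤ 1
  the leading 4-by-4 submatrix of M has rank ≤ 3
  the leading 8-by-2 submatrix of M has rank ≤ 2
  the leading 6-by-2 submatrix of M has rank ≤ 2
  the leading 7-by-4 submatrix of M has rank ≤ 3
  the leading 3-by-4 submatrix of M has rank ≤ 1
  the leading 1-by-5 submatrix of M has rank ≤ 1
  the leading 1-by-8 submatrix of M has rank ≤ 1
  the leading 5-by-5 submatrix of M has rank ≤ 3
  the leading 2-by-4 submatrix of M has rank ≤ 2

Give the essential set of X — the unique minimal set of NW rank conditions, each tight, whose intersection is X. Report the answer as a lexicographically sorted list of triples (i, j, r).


Reconstructing r_w from the 24 given conditions:

  row 1: 1 1 1 1 1 1 1 1
  row 2: 1 1 1 1 1 1 1 2
  row 3: 1 1 1 1 1 2 2 3
  row 4: 1 2 2 2 2 3 3 4
  row 5: 1 2 3 3 3 4 4 5
  row 6: 1 2 3 3 3 4 5 6
  row 7: 1 2 3 3 4 5 6 7
  row 8: 1 2 3 4 5 6 7 8

the unique w with this rank table is (1, 8, 6, 2, 3, 7, 5, 4).

Rothe diagram D(w) (13 cells), 4 SE-corners (essential conditions):

[(2, 7, 1), (3, 5, 1), (6, 5, 3), (7, 4, 3)]


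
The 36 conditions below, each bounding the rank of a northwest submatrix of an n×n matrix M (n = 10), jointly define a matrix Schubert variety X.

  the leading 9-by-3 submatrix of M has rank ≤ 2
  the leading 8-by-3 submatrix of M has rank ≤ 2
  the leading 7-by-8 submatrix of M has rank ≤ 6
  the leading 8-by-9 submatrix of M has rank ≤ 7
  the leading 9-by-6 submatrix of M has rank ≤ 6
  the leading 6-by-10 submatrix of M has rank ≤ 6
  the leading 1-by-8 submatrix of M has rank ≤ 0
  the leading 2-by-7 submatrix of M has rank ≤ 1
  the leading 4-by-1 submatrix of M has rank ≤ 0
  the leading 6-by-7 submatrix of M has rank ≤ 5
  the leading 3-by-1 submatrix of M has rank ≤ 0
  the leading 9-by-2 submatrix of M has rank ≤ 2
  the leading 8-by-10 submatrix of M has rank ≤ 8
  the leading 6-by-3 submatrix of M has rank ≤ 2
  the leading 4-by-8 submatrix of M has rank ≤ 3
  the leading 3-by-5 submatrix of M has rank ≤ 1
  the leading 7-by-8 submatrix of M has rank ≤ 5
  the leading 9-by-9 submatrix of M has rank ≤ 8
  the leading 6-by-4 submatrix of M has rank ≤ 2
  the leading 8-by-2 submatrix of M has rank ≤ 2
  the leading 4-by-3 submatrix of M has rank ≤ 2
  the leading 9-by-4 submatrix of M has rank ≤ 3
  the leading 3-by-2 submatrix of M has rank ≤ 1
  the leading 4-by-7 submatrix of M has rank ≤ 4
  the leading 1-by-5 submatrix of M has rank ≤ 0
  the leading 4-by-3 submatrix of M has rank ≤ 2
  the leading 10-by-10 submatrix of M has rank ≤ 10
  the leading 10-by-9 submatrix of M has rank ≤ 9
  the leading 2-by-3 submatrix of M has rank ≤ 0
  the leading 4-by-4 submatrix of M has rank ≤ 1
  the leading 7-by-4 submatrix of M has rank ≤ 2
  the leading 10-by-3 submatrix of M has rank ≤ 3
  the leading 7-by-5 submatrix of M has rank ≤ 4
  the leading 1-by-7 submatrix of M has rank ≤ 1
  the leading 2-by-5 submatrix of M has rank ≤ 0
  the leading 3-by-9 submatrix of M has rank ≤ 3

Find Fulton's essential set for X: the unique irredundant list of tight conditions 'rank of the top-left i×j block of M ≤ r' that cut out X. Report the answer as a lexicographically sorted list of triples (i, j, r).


Reconstructing r_w from the 36 given conditions:

  0, 0, 0, 0, 0, 0, 0, 0, 1, 1
  0, 0, 0, 0, 0, 1, 1, 1, 2, 2
  0, 1, 1, 1, 1, 2, 2, 2, 3, 3
  0, 1, 1, 1, 2, 3, 3, 3, 4, 4
  1, 2, 2, 2, 3, 4, 4, 4, 5, 5
  1, 2, 2, 2, 3, 4, 5, 5, 6, 6
  1, 2, 2, 2, 3, 4, 5, 5, 6, 7
  1, 2, 2, 3, 4, 5, 6, 6, 7, 8
  1, 2, 2, 3, 4, 5, 6, 7, 8, 9
  1, 2, 3, 4, 5, 6, 7, 8, 9, 10

giving w = (9, 6, 2, 5, 1, 7, 10, 4, 8, 3) via Δ²R.

7 SE-corners of the 24-cell Rothe diagram give Ess(w):

[(1, 8, 0), (2, 5, 0), (4, 1, 0), (4, 4, 1), (7, 4, 2), (7, 8, 5), (9, 3, 2)]


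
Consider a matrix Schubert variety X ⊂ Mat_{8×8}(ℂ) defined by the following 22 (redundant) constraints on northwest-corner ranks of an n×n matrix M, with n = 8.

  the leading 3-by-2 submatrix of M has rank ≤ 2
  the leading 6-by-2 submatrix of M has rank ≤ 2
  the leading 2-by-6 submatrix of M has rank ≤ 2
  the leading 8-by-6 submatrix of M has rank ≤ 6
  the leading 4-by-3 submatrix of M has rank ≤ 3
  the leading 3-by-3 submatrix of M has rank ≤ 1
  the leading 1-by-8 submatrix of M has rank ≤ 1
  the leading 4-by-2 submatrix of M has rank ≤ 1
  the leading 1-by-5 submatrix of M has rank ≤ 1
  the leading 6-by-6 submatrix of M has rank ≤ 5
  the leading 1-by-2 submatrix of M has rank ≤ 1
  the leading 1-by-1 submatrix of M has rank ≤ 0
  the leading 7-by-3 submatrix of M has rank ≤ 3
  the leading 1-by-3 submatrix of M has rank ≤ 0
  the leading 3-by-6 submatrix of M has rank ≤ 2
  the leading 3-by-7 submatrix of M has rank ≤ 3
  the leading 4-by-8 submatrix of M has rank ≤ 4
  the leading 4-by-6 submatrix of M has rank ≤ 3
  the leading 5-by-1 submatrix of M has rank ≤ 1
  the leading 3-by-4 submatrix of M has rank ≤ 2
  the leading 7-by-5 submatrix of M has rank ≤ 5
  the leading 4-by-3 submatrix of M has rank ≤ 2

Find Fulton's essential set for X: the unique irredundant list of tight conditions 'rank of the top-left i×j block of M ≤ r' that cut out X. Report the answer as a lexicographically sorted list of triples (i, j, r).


The tightest implied rank at each (i,j), from the 22 conditions:

  R[1]: 0 | 0 | 0 | 1 | 1 | 1 | 1 | 1
  R[2]: 1 | 1 | 1 | 2 | 2 | 2 | 2 | 2
  R[3]: 1 | 1 | 1 | 2 | 2 | 2 | 3 | 3
  R[4]: 1 | 1 | 2 | 3 | 3 | 3 | 4 | 4
  R[5]: 1 | 2 | 3 | 4 | 4 | 4 | 5 | 5
  R[6]: 1 | 2 | 3 | 4 | 5 | 5 | 6 | 6
  R[7]: 1 | 2 | 3 | 4 | 5 | 6 | 7 | 7
  R[8]: 1 | 2 | 3 | 4 | 5 | 6 | 7 | 8

giving w = (4, 1, 7, 3, 2, 5, 6, 8) via Δ²R.

Rothe diagram D(w) (8 cells), 4 SE-corners (essential conditions):

[(1, 3, 0), (3, 3, 1), (3, 6, 2), (4, 2, 1)]


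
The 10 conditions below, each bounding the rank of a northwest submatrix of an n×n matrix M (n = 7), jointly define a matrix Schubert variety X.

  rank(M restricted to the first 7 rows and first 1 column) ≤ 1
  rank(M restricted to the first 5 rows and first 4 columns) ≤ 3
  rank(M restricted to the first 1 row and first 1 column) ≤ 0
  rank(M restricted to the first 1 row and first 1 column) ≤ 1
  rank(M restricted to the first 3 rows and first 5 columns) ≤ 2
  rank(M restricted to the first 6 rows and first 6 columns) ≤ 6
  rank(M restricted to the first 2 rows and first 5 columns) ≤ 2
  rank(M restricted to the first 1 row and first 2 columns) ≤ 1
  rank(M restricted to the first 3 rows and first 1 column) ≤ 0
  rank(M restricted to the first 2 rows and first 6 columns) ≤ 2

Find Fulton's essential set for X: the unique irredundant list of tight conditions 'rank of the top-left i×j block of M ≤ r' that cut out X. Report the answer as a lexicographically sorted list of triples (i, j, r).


The tightest implied rank at each (i,j), from the 10 conditions:

  i=1: 0 | 1 | 1 | 1 | 1 | 1 | 1
  i=2: 0 | 1 | 2 | 2 | 2 | 2 | 2
  i=3: 0 | 1 | 2 | 2 | 2 | 3 | 3
  i=4: 1 | 2 | 3 | 3 | 3 | 4 | 4
  i=5: 1 | 2 | 3 | 3 | 4 | 5 | 5
  i=6: 1 | 2 | 3 | 4 | 5 | 6 | 6
  i=7: 1 | 2 | 3 | 4 | 5 | 6 | 7

reading off 1-entries of Δ²R: w = (2, 3, 6, 1, 5, 4, 7).

D(w) has 6 cells with 3 SE-corners; essential set:

[(3, 1, 0), (3, 5, 2), (5, 4, 3)]


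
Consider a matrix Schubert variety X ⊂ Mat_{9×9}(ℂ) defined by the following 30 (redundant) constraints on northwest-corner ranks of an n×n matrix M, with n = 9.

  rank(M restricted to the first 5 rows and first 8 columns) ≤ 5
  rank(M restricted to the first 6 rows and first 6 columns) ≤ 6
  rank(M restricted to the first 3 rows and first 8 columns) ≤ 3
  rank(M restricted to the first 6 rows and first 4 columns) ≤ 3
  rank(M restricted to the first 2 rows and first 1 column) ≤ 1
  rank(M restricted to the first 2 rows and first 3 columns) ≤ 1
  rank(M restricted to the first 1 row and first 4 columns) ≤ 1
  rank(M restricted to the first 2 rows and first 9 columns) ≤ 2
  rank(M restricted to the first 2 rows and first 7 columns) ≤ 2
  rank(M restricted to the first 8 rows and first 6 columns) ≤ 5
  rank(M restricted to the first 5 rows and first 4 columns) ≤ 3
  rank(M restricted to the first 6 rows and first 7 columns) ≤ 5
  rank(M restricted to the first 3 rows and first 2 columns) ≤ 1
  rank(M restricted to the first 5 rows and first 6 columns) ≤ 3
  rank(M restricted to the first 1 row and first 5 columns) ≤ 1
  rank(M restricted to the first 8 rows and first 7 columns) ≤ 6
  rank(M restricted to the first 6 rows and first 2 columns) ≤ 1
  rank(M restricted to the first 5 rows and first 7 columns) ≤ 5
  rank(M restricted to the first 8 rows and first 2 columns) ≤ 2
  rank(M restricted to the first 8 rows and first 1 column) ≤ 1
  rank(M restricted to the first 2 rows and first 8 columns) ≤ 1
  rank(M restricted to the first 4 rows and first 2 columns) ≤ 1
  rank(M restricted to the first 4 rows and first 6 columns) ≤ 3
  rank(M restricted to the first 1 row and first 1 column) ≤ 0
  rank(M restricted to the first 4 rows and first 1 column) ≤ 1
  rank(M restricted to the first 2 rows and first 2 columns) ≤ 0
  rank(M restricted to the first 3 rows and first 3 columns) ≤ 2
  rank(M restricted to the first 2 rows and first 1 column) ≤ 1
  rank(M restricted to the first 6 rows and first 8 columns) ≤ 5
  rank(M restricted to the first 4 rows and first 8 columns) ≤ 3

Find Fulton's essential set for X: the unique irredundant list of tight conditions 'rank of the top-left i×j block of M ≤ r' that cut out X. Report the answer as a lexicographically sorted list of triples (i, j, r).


Recovering R(i,j) via the rank-extension bound from the 30 conditions:

  0 | 0 | 1 | 1 | 1 | 1 | 1 | 1 | 1
  0 | 0 | 1 | 1 | 1 | 1 | 1 | 1 | 2
  1 | 1 | 2 | 2 | 2 | 2 | 2 | 2 | 3
  1 | 1 | 2 | 3 | 3 | 3 | 3 | 3 | 4
  1 | 1 | 2 | 3 | 3 | 3 | 4 | 4 | 5
  1 | 1 | 2 | 3 | 4 | 4 | 5 | 5 | 6
  1 | 2 | 3 | 4 | 5 | 5 | 6 | 6 | 7
  1 | 2 | 3 | 4 | 5 | 5 | 6 | 7 | 8
  1 | 2 | 3 | 4 | 5 | 6 | 7 | 8 | 9

second differences of R give the permutation w = (3, 9, 1, 4, 7, 5, 2, 8, 6).

ℓ(w)=15; the 5 essential cells (i,j,r):

[(2, 2, 0), (2, 8, 1), (5, 6, 3), (6, 2, 1), (8, 6, 5)]


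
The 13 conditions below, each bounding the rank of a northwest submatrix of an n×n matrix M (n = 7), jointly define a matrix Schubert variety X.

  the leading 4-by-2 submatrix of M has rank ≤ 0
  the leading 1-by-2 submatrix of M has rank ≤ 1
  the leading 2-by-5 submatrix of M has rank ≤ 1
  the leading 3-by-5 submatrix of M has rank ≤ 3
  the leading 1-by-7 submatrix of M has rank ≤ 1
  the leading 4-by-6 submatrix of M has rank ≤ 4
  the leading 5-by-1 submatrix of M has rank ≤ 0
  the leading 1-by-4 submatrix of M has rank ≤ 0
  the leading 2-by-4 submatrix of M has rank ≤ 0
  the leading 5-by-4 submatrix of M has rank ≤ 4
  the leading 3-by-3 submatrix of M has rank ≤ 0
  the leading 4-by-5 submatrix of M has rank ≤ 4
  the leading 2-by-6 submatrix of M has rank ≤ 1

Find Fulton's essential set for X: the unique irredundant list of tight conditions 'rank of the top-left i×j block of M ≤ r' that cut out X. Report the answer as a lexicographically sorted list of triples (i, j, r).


Rank table r_w(7×7) implied by the 13 constraints:

  R[1]: 0 | 0 | 0 | 0 | 1 | 1 | 1
  R[2]: 0 | 0 | 0 | 0 | 1 | 1 | 2
  R[3]: 0 | 0 | 0 | 1 | 2 | 2 | 3
  R[4]: 0 | 0 | 1 | 2 | 3 | 3 | 4
  R[5]: 0 | 1 | 2 | 3 | 4 | 4 | 5
  R[6]: 1 | 2 | 3 | 4 | 5 | 5 | 6
  R[7]: 1 | 2 | 3 | 4 | 5 | 6 | 7

second differences of R give the permutation w = (5, 7, 4, 3, 2, 1, 6).

5 SE-corners of the 15-cell Rothe diagram give Ess(w):

[(2, 4, 0), (2, 6, 1), (3, 3, 0), (4, 2, 0), (5, 1, 0)]


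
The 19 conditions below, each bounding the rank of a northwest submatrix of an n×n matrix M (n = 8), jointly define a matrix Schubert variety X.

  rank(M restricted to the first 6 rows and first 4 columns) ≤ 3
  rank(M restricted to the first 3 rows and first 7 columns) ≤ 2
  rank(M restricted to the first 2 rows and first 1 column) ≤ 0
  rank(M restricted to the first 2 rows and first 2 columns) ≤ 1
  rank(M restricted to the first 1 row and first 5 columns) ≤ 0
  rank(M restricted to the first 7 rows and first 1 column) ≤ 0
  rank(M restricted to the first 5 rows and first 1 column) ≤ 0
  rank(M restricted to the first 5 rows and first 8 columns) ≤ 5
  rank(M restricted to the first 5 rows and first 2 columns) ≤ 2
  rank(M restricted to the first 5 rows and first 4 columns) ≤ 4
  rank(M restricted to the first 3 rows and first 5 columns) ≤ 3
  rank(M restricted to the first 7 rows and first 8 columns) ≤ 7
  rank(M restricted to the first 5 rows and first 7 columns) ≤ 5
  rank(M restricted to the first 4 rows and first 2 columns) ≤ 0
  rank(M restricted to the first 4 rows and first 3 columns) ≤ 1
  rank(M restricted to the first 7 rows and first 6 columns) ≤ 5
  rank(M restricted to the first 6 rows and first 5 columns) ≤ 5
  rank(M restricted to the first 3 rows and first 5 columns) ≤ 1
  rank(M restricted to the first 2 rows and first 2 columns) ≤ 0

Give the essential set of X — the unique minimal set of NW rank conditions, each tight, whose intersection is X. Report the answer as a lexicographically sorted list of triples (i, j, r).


Recovering R(i,j) via the rank-extension bound from the 19 conditions:

  i=1: 0 | 0 | 0 | 0 | 0 | 1 | 1 | 1
  i=2: 0 | 0 | 1 | 1 | 1 | 2 | 2 | 2
  i=3: 0 | 0 | 1 | 1 | 1 | 2 | 2 | 3
  i=4: 0 | 0 | 1 | 2 | 2 | 3 | 3 | 4
  i=5: 0 | 1 | 2 | 3 | 3 | 4 | 4 | 5
  i=6: 0 | 1 | 2 | 3 | 4 | 5 | 5 | 6
  i=7: 0 | 1 | 2 | 3 | 4 | 5 | 6 | 7
  i=8: 1 | 2 | 3 | 4 | 5 | 6 | 7 | 8

giving w = (6, 3, 8, 4, 2, 5, 7, 1) via Δ²R.

D(w) has 17 cells with 5 SE-corners; essential set:

[(1, 5, 0), (3, 5, 1), (3, 7, 2), (4, 2, 0), (7, 1, 0)]


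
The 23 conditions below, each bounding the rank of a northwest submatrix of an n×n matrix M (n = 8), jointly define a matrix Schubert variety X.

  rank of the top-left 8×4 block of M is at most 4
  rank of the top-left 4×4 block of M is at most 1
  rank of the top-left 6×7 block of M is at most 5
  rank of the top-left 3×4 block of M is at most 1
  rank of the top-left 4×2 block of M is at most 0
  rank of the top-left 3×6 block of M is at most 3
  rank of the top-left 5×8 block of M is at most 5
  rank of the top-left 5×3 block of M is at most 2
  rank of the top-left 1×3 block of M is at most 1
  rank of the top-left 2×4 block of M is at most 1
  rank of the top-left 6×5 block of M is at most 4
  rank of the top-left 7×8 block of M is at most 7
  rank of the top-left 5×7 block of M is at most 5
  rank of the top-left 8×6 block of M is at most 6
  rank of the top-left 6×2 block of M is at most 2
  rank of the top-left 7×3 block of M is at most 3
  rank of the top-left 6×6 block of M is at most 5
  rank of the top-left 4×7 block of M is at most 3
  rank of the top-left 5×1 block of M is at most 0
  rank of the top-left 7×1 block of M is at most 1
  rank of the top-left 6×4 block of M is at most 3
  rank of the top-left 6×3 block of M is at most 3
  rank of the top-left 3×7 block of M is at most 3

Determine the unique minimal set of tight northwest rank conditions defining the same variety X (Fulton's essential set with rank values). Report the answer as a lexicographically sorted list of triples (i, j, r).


The tightest implied rank at each (i,j), from the 23 conditions:

  row 1: 0  0  1  1  1  1  1  1
  row 2: 0  0  1  1  2  2  2  2
  row 3: 0  0  1  1  2  3  3  3
  row 4: 0  0  1  1  2  3  3  4
  row 5: 0  1  2  2  3  4  4  5
  row 6: 1  2  3  3  4  5  5  6
  row 7: 1  2  3  4  5  6  6  7
  row 8: 1  2  3  4  5  6  7  8

second differences of R give the permutation w = (3, 5, 6, 8, 2, 1, 4, 7).

|D(w)|=13, |Ess(w)|=4:

[(4, 2, 0), (4, 4, 1), (4, 7, 3), (5, 1, 0)]


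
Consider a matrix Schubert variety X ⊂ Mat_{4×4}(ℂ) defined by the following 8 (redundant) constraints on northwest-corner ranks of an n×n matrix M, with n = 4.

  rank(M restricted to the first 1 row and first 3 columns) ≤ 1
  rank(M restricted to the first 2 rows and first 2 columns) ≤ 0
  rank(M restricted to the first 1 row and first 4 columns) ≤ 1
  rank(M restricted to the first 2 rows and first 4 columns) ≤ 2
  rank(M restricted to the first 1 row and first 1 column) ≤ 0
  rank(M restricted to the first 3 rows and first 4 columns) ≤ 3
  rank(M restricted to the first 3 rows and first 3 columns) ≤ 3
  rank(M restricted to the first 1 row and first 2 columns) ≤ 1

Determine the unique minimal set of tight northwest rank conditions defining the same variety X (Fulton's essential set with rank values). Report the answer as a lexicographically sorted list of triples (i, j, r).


The tightest implied rank at each (i,j), from the 8 conditions:

  0, 0, 1, 1
  0, 0, 1, 2
  1, 1, 2, 3
  1, 2, 3, 4

the unique w with this rank table is (3, 4, 1, 2).

|D(w)|=4, |Ess(w)|=1:

[(2, 2, 0)]


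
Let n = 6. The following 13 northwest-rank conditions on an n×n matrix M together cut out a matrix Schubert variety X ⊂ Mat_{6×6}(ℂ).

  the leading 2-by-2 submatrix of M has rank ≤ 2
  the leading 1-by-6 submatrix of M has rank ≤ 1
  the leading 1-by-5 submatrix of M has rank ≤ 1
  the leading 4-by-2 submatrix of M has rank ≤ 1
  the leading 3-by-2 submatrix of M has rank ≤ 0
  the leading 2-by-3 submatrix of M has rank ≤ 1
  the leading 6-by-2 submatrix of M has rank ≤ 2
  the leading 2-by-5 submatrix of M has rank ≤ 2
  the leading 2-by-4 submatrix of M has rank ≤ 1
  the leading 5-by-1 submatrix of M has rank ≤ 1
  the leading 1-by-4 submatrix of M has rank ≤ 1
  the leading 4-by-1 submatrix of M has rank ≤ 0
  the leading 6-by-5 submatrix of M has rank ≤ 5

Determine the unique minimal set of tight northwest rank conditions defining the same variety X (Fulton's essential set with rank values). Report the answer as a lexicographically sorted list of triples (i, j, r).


The tightest implied rank at each (i,j), from the 13 conditions:

  row 1: 0 0 1 1 1 1
  row 2: 0 0 1 1 2 2
  row 3: 0 0 1 2 3 3
  row 4: 0 1 2 3 4 4
  row 5: 1 2 3 4 5 5
  row 6: 1 2 3 4 5 6

giving w = (3, 5, 4, 2, 1, 6) via Δ²R.

Rothe diagram D(w) (8 cells), 3 SE-corners (essential conditions):

[(2, 4, 1), (3, 2, 0), (4, 1, 0)]


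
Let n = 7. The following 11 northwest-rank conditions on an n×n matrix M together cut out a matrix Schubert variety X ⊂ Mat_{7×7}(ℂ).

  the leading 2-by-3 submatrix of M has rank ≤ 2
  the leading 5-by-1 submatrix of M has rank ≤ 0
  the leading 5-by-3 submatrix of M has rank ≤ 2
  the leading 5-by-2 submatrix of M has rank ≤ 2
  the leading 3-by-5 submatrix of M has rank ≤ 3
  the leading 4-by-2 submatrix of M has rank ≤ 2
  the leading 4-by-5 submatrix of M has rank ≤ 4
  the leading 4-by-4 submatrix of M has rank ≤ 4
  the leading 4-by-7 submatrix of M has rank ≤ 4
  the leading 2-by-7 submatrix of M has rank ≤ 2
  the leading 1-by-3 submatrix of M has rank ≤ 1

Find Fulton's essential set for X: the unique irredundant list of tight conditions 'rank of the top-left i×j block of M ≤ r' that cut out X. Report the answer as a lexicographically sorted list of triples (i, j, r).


The tightest implied rank at each (i,j), from the 11 conditions:

  i=1: 0, 1, 1, 1, 1, 1, 1
  i=2: 0, 1, 2, 2, 2, 2, 2
  i=3: 0, 1, 2, 3, 3, 3, 3
  i=4: 0, 1, 2, 3, 4, 4, 4
  i=5: 0, 1, 2, 3, 4, 5, 5
  i=6: 1, 2, 3, 4, 5, 6, 6
  i=7: 1, 2, 3, 4, 5, 6, 7

so w = (2, 3, 4, 5, 6, 1, 7).

ℓ(w)=5; the 1 essential cell (i,j,r):

[(5, 1, 0)]


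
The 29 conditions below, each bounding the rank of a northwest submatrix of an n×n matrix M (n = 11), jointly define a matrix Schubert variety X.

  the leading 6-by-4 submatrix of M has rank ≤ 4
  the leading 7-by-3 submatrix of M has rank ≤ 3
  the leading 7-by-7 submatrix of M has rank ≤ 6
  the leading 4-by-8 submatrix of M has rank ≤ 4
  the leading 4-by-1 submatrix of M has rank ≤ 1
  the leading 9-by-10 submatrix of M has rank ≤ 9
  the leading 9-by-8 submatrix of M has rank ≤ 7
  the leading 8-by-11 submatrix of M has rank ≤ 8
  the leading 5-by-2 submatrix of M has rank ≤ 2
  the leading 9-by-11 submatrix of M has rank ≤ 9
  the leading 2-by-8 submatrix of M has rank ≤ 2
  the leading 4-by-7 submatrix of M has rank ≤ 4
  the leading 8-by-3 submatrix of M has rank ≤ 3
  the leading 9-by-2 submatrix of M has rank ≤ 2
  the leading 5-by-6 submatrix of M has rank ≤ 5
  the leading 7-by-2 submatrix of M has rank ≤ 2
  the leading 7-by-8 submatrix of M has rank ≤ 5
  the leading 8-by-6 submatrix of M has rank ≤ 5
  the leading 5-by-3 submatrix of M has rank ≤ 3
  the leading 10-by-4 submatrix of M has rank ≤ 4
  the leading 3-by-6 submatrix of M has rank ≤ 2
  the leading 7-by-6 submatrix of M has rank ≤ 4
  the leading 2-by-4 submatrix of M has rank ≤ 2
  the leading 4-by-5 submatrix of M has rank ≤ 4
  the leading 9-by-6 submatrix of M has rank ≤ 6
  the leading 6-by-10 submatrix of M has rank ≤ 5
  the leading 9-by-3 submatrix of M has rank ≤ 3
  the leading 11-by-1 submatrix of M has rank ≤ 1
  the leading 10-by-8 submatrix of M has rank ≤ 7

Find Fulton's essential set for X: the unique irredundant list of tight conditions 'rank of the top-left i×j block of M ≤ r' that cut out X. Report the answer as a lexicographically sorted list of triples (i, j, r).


Propagating the 29 rank bounds to every northwest block:

  i=1: 1, 1, 1, 1, 1, 1, 1, 1, 1, 1, 1
  i=2: 1, 2, 2, 2, 2, 2, 2, 2, 2, 2, 2
  i=3: 1, 2, 2, 2, 2, 2, 3, 3, 3, 3, 3
  i=4: 1, 2, 3, 3, 3, 3, 4, 4, 4, 4, 4
  i=5: 1, 2, 3, 4, 4, 4, 5, 5, 5, 5, 5
  i=6: 1, 2, 3, 4, 4, 4, 5, 5, 5, 5, 6
  i=7: 1, 2, 3, 4, 4, 4, 5, 5, 6, 6, 7
  i=8: 1, 2, 3, 4, 5, 5, 6, 6, 7, 7, 8
  i=9: 1, 2, 3, 4, 5, 6, 7, 7, 8, 8, 9
  i=10: 1, 2, 3, 4, 5, 6, 7, 7, 8, 9, 10
  i=11: 1, 2, 3, 4, 5, 6, 7, 8, 9, 10, 11

the unique w with this rank table is (1, 2, 7, 3, 4, 11, 9, 5, 6, 10, 8).

ℓ(w)=13; the 5 essential cells (i,j,r):

[(3, 6, 2), (6, 10, 5), (7, 6, 4), (7, 8, 5), (10, 8, 7)]


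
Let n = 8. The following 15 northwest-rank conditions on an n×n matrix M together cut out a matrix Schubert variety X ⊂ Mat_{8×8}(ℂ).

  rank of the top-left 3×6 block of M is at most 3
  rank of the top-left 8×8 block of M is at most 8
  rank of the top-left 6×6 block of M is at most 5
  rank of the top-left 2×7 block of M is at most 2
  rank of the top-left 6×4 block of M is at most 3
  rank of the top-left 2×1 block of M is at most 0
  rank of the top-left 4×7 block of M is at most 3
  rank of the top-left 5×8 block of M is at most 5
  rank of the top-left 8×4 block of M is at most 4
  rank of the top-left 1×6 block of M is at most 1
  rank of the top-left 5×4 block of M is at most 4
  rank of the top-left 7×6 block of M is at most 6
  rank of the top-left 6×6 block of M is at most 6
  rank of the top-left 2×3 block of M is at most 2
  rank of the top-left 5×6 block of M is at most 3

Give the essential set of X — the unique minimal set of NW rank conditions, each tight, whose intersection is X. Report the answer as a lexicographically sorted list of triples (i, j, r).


Propagating the 15 rank bounds to every northwest block:

  row 1: 0 | 1 | 1 | 1 | 1 | 1 | 1 | 1
  row 2: 0 | 1 | 2 | 2 | 2 | 2 | 2 | 2
  row 3: 1 | 2 | 3 | 3 | 3 | 3 | 3 | 3
  row 4: 1 | 2 | 3 | 3 | 3 | 3 | 3 | 4
  row 5: 1 | 2 | 3 | 3 | 3 | 3 | 4 | 5
  row 6: 1 | 2 | 3 | 3 | 4 | 4 | 5 | 6
  row 7: 1 | 2 | 3 | 4 | 5 | 5 | 6 | 7
  row 8: 1 | 2 | 3 | 4 | 5 | 6 | 7 | 8

reading off 1-entries of Δ²R: w = (2, 3, 1, 8, 7, 5, 4, 6).

4 SE-corners of the 10-cell Rothe diagram give Ess(w):

[(2, 1, 0), (4, 7, 3), (5, 6, 3), (6, 4, 3)]


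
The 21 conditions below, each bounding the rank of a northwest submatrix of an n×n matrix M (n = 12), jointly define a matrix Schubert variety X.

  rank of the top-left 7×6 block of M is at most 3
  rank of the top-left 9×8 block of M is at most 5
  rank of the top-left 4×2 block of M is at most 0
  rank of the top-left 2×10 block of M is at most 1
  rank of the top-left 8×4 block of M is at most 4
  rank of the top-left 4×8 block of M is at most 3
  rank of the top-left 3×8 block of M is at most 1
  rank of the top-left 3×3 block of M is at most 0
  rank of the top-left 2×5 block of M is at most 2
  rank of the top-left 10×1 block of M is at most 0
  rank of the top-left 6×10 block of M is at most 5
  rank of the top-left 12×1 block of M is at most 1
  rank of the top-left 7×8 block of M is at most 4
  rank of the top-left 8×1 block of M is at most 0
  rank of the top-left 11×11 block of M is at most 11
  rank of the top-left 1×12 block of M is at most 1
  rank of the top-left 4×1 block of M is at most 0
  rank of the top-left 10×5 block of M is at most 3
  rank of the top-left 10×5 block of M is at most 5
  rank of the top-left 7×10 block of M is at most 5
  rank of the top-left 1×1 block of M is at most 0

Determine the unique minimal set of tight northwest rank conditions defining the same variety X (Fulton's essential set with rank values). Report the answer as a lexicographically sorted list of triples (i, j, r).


The tightest implied rank at each (i,j), from the 21 conditions:

  R[1]: 0  0  0  1  1  1  1  1  1  1  1  1
  R[2]: 0  0  0  1  1  1  1  1  1  1  2  2
  R[3]: 0  0  0  1  1  1  1  1  2  2  3  3
  R[4]: 0  0  1  2  2  2  2  2  3  3  4  4
  R[5]: 0  1  2  3  3  3  3  3  4  4  5  5
  R[6]: 0  1  2  3  3  3  4  4  5  5  6  6
  R[7]: 0  1  2  3  3  3  4  4  5  5  6  7
  R[8]: 0  1  2  3  3  4  5  5  6  6  7  8
  R[9]: 0  1  2  3  3  4  5  5  6  7  8  9
  R[10]: 0  1  2  3  3  4  5  6  7  8  9  10
  R[11]: 1  2  3  4  4  5  6  7  8  9  10  11
  R[12]: 1  2  3  4  5  6  7  8  9  10  11  12

giving w = (4, 11, 9, 3, 2, 7, 12, 6, 10, 8, 1, 5) via Δ²R.

Rothe diagram D(w) (37 cells), 10 SE-corners (essential conditions):

[(2, 10, 1), (3, 3, 0), (3, 8, 1), (4, 2, 0), (7, 6, 3), (7, 8, 4), (7, 10, 5), (9, 8, 5), (10, 1, 0), (10, 5, 3)]


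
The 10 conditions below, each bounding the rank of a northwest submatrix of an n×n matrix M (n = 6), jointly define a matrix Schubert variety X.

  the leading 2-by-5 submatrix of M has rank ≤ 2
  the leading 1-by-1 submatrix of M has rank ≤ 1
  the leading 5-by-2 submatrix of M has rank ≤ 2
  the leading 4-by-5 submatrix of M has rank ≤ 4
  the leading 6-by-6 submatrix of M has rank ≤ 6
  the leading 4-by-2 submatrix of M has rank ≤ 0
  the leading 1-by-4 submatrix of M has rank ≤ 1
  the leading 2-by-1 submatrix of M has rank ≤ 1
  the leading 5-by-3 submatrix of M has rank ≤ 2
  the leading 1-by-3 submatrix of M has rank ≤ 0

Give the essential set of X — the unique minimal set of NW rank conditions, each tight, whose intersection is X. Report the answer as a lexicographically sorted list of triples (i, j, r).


Reconstructing r_w from the 10 given conditions:

  i=1: 0 | 0 | 0 | 1 | 1 | 1
  i=2: 0 | 0 | 1 | 2 | 2 | 2
  i=3: 0 | 0 | 1 | 2 | 3 | 3
  i=4: 0 | 0 | 1 | 2 | 3 | 4
  i=5: 1 | 1 | 2 | 3 | 4 | 5
  i=6: 1 | 2 | 3 | 4 | 5 | 6

hence w(1..6) = (4, 3, 5, 6, 1, 2).

ℓ(w)=9; the 2 essential cells (i,j,r):

[(1, 3, 0), (4, 2, 0)]


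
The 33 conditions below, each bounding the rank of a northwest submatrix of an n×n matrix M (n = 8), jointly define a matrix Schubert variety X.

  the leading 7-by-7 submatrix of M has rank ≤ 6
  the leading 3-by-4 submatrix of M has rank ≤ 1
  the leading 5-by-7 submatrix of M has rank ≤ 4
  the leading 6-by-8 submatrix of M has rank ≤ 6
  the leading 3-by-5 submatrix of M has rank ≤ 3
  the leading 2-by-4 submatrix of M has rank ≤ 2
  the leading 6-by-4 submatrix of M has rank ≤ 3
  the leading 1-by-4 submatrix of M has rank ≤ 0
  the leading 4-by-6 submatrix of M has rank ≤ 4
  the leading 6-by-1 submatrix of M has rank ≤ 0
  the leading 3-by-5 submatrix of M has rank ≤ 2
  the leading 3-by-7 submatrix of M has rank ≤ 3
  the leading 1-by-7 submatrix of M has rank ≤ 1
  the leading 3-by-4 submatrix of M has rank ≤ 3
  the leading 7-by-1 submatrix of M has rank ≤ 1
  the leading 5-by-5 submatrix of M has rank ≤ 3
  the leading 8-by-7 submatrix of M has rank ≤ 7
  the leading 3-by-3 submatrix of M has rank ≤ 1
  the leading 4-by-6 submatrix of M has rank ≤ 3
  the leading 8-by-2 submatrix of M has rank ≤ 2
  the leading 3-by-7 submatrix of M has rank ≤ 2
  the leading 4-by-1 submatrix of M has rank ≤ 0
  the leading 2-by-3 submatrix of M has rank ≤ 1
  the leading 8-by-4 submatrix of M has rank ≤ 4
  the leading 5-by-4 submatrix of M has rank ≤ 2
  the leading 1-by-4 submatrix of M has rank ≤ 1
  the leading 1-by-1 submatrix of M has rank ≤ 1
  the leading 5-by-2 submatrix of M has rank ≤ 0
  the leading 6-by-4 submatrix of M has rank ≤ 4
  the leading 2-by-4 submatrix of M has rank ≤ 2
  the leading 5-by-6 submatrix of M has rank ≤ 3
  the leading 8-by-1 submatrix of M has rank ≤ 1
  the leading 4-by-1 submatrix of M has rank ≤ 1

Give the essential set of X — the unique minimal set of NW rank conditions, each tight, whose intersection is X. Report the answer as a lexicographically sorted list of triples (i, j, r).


Recovering R(i,j) via the rank-extension bound from the 33 conditions:

  i=1: 0 | 0 | 0 | 0 | 1 | 1 | 1 | 1
  i=2: 0 | 0 | 1 | 1 | 2 | 2 | 2 | 2
  i=3: 0 | 0 | 1 | 1 | 2 | 2 | 2 | 3
  i=4: 0 | 0 | 1 | 2 | 3 | 3 | 3 | 4
  i=5: 0 | 0 | 1 | 2 | 3 | 3 | 4 | 5
  i=6: 0 | 1 | 2 | 3 | 4 | 4 | 5 | 6
  i=7: 1 | 2 | 3 | 4 | 5 | 5 | 6 | 7
  i=8: 1 | 2 | 3 | 4 | 5 | 6 | 7 | 8

the unique w with this rank table is (5, 3, 8, 4, 7, 2, 1, 6).

6 SE-corners of the 17-cell Rothe diagram give Ess(w):

[(1, 4, 0), (3, 4, 1), (3, 7, 2), (5, 2, 0), (5, 6, 3), (6, 1, 0)]


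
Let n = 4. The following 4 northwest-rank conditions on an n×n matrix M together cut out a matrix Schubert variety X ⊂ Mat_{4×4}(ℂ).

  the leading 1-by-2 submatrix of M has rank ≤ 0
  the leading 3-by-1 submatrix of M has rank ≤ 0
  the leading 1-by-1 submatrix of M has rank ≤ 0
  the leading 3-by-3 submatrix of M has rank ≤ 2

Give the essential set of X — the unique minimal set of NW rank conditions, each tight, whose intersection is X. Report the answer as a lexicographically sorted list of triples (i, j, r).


Rank table r_w(4×4) implied by the 4 constraints:

  row 1: 0, 0, 1, 1
  row 2: 0, 1, 2, 2
  row 3: 0, 1, 2, 3
  row 4: 1, 2, 3, 4

hence w(1..4) = (3, 2, 4, 1).

|D(w)|=4, |Ess(w)|=2:

[(1, 2, 0), (3, 1, 0)]


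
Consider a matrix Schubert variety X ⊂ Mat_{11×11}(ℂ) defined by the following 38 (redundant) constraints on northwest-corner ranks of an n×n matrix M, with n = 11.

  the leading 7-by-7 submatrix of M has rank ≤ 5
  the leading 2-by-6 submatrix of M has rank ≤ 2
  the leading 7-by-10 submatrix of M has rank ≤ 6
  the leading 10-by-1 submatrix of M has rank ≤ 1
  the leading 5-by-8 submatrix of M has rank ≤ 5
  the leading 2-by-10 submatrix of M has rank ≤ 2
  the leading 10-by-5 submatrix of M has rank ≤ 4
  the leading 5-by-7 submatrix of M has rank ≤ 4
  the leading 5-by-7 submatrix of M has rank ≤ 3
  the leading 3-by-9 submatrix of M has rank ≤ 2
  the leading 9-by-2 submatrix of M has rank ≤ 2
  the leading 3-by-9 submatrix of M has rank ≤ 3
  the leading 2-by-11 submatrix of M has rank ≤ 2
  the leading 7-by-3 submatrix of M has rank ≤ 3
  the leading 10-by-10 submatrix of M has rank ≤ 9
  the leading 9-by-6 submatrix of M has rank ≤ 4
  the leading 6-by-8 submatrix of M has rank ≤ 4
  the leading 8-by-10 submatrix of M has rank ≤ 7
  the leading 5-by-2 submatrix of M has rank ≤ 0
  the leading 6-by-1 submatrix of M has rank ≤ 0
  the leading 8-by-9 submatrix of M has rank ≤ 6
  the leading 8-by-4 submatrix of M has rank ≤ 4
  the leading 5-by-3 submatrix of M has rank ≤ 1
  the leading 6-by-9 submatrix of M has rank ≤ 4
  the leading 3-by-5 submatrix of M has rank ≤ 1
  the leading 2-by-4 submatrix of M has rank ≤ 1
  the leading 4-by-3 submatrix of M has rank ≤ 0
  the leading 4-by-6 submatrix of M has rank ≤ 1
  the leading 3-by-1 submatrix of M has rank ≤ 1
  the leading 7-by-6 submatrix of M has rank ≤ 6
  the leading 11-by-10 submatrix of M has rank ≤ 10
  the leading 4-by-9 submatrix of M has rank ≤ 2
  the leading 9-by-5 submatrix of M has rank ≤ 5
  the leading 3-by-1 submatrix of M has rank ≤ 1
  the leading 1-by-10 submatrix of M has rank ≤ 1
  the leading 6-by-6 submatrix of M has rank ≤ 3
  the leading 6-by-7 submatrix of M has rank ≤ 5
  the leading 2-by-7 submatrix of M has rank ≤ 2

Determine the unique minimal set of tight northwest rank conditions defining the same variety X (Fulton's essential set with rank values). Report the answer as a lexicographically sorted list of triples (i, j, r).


Recovering R(i,j) via the rank-extension bound from the 38 conditions:

  i=1: 0 0 0 1 1 1 1 1 1 1 1
  i=2: 0 0 0 1 1 1 2 2 2 2 2
  i=3: 0 0 0 1 1 1 2 2 2 3 3
  i=4: 0 0 0 1 1 1 2 2 2 3 4
  i=5: 0 0 1 2 2 2 3 3 3 4 5
  i=6: 0 1 2 3 3 3 4 4 4 5 6
  i=7: 1 2 3 4 4 4 5 5 5 6 7
  i=8: 1 2 3 4 4 4 5 6 6 7 8
  i=9: 1 2 3 4 4 4 5 6 7 8 9
  i=10: 1 2 3 4 4 5 6 7 8 9 10
  i=11: 1 2 3 4 5 6 7 8 9 10 11

second differences of R give the permutation w = (4, 7, 10, 11, 3, 2, 1, 8, 9, 6, 5).

ℓ(w)=30; the 7 essential cells (i,j,r):

[(4, 3, 0), (4, 6, 1), (4, 9, 2), (5, 2, 0), (6, 1, 0), (9, 6, 4), (10, 5, 4)]


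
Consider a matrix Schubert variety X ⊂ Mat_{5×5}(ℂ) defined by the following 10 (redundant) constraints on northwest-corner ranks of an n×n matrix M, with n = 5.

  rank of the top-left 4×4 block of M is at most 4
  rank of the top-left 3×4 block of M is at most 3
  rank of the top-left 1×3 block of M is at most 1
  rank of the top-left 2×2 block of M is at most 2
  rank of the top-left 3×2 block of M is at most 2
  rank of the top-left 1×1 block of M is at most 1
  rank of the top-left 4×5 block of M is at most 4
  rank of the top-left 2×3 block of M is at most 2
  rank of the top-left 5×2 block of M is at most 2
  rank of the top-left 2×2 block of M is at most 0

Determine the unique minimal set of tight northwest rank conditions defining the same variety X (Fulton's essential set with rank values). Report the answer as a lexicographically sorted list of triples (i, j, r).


Recovering R(i,j) via the rank-extension bound from the 10 conditions:

  i=1: 0 0 1 1 1
  i=2: 0 0 1 2 2
  i=3: 1 1 2 3 3
  i=4: 1 2 3 4 4
  i=5: 1 2 3 4 5

so w = (3, 4, 1, 2, 5).

1 SE-corner of the 4-cell Rothe diagram gives Ess(w):

[(2, 2, 0)]


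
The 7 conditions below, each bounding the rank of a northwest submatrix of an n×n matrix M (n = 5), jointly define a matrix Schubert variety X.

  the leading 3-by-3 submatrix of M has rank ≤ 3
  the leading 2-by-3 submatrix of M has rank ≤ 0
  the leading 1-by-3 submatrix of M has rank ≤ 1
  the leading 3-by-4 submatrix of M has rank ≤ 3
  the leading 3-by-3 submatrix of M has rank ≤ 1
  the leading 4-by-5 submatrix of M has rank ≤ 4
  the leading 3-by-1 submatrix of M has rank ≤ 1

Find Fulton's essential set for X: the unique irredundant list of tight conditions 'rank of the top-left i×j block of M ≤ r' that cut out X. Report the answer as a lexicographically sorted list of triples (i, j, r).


The tightest implied rank at each (i,j), from the 7 conditions:

  R[1]: 0, 0, 0, 1, 1
  R[2]: 0, 0, 0, 1, 2
  R[3]: 1, 1, 1, 2, 3
  R[4]: 1, 2, 2, 3, 4
  R[5]: 1, 2, 3, 4, 5

reading off 1-entries of Δ²R: w = (4, 5, 1, 2, 3).

D(w) has 6 cells with 1 SE-corner; essential set:

[(2, 3, 0)]


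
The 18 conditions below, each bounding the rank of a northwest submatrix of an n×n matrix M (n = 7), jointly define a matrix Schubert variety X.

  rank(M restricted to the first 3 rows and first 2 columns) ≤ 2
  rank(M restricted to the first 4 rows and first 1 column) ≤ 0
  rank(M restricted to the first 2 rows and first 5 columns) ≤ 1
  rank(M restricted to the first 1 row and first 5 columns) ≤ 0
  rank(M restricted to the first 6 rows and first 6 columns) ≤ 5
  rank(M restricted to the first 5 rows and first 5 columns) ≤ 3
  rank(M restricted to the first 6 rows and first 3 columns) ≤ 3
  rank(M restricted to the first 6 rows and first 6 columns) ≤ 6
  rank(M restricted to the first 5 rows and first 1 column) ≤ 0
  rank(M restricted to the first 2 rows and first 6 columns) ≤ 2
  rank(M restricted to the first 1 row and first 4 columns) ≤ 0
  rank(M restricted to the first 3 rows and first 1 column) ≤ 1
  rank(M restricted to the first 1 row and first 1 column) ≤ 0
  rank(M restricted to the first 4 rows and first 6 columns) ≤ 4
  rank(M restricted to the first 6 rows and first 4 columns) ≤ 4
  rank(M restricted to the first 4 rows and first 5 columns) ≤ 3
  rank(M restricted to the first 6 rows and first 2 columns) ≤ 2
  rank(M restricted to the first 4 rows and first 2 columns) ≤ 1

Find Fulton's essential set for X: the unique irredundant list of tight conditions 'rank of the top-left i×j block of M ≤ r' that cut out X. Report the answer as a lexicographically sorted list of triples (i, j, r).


Reconstructing r_w from the 18 given conditions:

  i=1: 0 0 0 0 0 1 1
  i=2: 0 1 1 1 1 2 2
  i=3: 0 1 2 2 2 3 3
  i=4: 0 1 2 3 3 4 4
  i=5: 0 1 2 3 3 4 5
  i=6: 1 2 3 4 4 5 6
  i=7: 1 2 3 4 5 6 7

so w = (6, 2, 3, 4, 7, 1, 5).

D(w) has 10 cells with 3 SE-corners; essential set:

[(1, 5, 0), (5, 1, 0), (5, 5, 3)]
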